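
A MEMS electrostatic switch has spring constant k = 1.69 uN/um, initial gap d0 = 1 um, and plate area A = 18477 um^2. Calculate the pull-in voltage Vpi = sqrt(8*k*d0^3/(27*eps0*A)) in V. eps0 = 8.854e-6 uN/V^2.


Step 1: Compute numerator: 8 * k * d0^3 = 8 * 1.69 * 1^3 = 13.52
Step 2: Compute denominator: 27 * eps0 * A = 27 * 8.854e-6 * 18477 = 4.417075
Step 3: Vpi = sqrt(13.52 / 4.417075)
Vpi = 1.75 V


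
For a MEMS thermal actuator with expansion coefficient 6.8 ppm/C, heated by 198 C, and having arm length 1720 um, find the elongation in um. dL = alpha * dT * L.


Step 1: Convert CTE: alpha = 6.8 ppm/C = 6.8e-6 /C
Step 2: dL = 6.8e-6 * 198 * 1720
dL = 2.3158 um


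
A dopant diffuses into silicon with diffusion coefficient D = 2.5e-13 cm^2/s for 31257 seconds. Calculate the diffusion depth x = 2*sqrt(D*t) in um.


Step 1: Compute D*t = 2.5e-13 * 31257 = 7.81425e-09 cm^2
Step 2: sqrt(D*t) = 8.83982e-05 cm
Step 3: x = 2 * 8.83982e-05 cm = 1.767964e-04 cm
Step 4: Convert to um (1 cm = 1e4 um): x = 1.768 um


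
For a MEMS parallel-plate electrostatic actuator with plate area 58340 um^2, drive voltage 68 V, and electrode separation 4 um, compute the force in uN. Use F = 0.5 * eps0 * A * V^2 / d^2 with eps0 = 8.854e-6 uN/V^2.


Step 1: Identify parameters.
eps0 = 8.854e-6 uN/V^2, A = 58340 um^2, V = 68 V, d = 4 um
Step 2: Compute V^2 = 68^2 = 4624
Step 3: Compute d^2 = 4^2 = 16
Step 4: F = 0.5 * 8.854e-6 * 58340 * 4624 / 16
F = 74.64 uN


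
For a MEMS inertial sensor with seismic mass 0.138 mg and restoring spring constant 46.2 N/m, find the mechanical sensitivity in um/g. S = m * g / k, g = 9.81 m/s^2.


Step 1: Convert mass: m = 0.138 mg = 1.38e-07 kg
Step 2: S = m * g / k = 1.38e-07 * 9.81 / 46.2
Step 3: S = 2.93e-08 m/g
Step 4: Convert to um/g: S = 0.029 um/g


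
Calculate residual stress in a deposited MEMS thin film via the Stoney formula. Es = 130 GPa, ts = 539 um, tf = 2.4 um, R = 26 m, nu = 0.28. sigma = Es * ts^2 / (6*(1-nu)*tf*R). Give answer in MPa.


Step 1: Compute numerator: Es * ts^2 = 130 * 539^2 = 37767730 (GPa*um^2)
Step 2: Compute denominator (R in um): 6*(1-nu)*tf*R = 6*0.72*2.4*26e6 = 269568000.0 (um^2)
Step 3: sigma (GPa) = 37767730 / 269568000.0 = 1.40105e-01 GPa
Step 4: Convert to MPa (x1000): sigma = 140.1 MPa


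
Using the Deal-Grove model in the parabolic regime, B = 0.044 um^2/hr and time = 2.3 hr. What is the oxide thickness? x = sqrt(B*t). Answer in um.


Step 1: Compute B*t = 0.044 * 2.3 = 0.1012
Step 2: x = sqrt(0.1012)
x = 0.318 um


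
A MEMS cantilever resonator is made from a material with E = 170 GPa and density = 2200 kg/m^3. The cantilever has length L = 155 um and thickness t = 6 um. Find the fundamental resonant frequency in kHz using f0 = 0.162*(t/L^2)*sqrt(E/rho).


Step 1: Convert units to SI.
t_SI = 6e-6 m, L_SI = 155e-6 m
Step 2: Calculate sqrt(E/rho).
sqrt(170e9 / 2200) = 8790.49 m/s
Step 3: Compute f0.
f0 = 0.162 * 6e-6 / (155e-6)^2 * 8790.49 = 355644.4 Hz = 355.64 kHz


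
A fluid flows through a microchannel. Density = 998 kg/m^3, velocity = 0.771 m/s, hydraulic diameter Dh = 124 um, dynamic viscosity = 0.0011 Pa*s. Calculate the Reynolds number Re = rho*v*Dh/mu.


Step 1: Convert Dh to meters: Dh = 124e-6 m
Step 2: Re = rho * v * Dh / mu
Re = 998 * 0.771 * 124e-6 / 0.0011
Re = 86.739


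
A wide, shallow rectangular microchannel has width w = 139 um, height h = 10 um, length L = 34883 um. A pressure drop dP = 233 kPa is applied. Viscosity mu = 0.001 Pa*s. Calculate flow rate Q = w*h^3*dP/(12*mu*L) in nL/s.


Step 1: Convert all dimensions to SI (meters).
w = 139e-6 m, h = 10e-6 m, L = 34883e-6 m, dP = 233e3 Pa
Step 2: Q = w * h^3 * dP / (12 * mu * L)
Q = 139e-6 * (10e-6)^3 * 233e3 / (12 * 0.001 * 34883e-6) = 7.737054e-11 m^3/s
Step 3: Convert Q from m^3/s to nL/s (1 m^3 = 1e12 nL, so multiply by 1e12).
Q = 77.371 nL/s


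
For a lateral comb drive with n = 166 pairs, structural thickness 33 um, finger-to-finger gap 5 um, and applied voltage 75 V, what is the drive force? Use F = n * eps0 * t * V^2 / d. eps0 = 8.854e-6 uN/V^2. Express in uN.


Step 1: Parameters: n=166, eps0=8.854e-6 uN/V^2, t=33 um, V=75 V, d=5 um
Step 2: V^2 = 5625
Step 3: F = 166 * 8.854e-6 * 33 * 5625 / 5
F = 54.565 uN


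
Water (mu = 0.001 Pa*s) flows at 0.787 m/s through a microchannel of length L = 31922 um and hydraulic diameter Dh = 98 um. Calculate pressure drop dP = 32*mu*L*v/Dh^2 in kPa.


Step 1: Convert to SI: L = 31922e-6 m, Dh = 98e-6 m
Step 2: dP = 32 * 0.001 * 31922e-6 * 0.787 / (98e-6)^2
Step 3: dP = 83707.17 Pa
Step 4: Convert to kPa: dP = 83.71 kPa


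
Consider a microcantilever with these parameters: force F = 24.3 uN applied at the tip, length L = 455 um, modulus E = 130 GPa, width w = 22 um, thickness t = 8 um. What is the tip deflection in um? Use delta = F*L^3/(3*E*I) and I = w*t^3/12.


Step 1: Calculate the second moment of area.
I = w * t^3 / 12 = 22 * 8^3 / 12 = 938.6667 um^4
Step 2: Convert E to consistent units (1 GPa = 1000 uN/um^2).
E = 130 GPa = 130000 uN/um^2
Step 3: Calculate tip deflection.
delta = F * L^3 / (3 * E * I)
delta = 24.3 * 455^3 / (3 * 130000 * 938.6667)
delta = 6.2527 um


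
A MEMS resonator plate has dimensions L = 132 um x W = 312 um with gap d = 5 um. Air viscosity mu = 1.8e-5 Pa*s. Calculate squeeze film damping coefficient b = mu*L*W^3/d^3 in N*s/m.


Step 1: Convert to SI.
L = 132e-6 m, W = 312e-6 m, d = 5e-6 m
Step 2: W^3 = (312e-6)^3 = 3.04e-11 m^3
Step 3: d^3 = (5e-6)^3 = 1.25e-16 m^3
Step 4: b = 1.8e-5 * 132e-6 * 3.04e-11 / 1.25e-16
b = 5.77e-04 N*s/m


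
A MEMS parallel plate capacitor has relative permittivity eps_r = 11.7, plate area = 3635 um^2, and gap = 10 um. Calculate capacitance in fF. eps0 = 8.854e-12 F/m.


Step 1: Convert area to m^2: A = 3635e-12 m^2
Step 2: Convert gap to m: d = 10e-6 m
Step 3: C = eps0 * eps_r * A / d
C = 8.854e-12 * 11.7 * 3635e-12 / 10e-6
Step 4: Convert to fF (multiply by 1e15).
C = 37.66 fF


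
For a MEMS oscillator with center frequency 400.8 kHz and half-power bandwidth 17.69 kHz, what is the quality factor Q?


Step 1: Q = f0 / bandwidth
Step 2: Q = 400.8 / 17.69
Q = 22.7


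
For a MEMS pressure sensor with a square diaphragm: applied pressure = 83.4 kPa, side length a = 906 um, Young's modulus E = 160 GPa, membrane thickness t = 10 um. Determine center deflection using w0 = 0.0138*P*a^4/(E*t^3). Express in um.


Step 1: Convert pressure to compatible units (E is in GPa, so P in GPa).
P = 83.4 kPa = 83.4e-6 GPa
Step 2: Compute numerator: 0.0138 * P * a^4.
a^4 = 906^4 = 673771738896
numerator = 0.0138 * 83.4e-6 * 673771738896 = 7.754574e+05
Step 3: Compute denominator: E * t^3 = 160 * 10^3 = 160000
Step 4: w0 = numerator / denominator = 7.754574e+05 / 160000 = 4.8466 um


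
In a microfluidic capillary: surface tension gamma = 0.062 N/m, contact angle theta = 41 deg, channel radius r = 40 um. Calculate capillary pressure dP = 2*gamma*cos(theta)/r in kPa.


Step 1: cos(41 deg) = 0.7547
Step 2: Convert r to m: r = 40e-6 m
Step 3: dP = 2 * 0.062 * 0.7547 / 40e-6 = 2339.6 Pa
Step 4: Convert Pa to kPa (divide by 1000).
dP = 2.34 kPa


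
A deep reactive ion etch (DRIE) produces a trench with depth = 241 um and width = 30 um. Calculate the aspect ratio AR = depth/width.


Step 1: AR = depth / width
Step 2: AR = 241 / 30
AR = 8.0


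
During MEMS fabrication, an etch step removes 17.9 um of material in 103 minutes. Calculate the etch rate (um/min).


Step 1: Etch rate = depth / time
Step 2: rate = 17.9 / 103
rate = 0.174 um/min


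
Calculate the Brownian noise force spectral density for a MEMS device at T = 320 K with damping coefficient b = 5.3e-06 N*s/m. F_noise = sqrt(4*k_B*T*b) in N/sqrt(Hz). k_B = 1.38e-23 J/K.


Step 1: Compute 4 * k_B * T * b
= 4 * 1.38e-23 * 320 * 5.3e-06
= 9.3619e-26 N^2/Hz
Step 2: F_noise = sqrt(9.3619e-26)
F_noise = 3.06e-13 N/sqrt(Hz)


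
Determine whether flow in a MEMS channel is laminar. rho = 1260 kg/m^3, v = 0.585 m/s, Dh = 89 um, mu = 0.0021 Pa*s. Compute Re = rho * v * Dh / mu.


Step 1: Convert Dh to meters: Dh = 89e-6 m
Step 2: Re = rho * v * Dh / mu
Re = 1260 * 0.585 * 89e-6 / 0.0021
Re = 31.239
Since Re = 31.239 is below ~2300, the flow is laminar.


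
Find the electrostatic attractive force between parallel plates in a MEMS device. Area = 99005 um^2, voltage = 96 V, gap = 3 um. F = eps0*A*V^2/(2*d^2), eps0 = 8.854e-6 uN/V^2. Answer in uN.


Step 1: Identify parameters.
eps0 = 8.854e-6 uN/V^2, A = 99005 um^2, V = 96 V, d = 3 um
Step 2: Compute V^2 = 96^2 = 9216
Step 3: Compute d^2 = 3^2 = 9
Step 4: F = 0.5 * 8.854e-6 * 99005 * 9216 / 9
F = 448.814 uN


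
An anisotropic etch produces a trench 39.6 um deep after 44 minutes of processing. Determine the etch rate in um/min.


Step 1: Etch rate = depth / time
Step 2: rate = 39.6 / 44
rate = 0.9 um/min


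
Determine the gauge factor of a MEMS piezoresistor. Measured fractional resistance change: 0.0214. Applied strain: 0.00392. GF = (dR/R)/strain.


Step 1: Identify values.
dR/R = 0.0214, strain = 0.00392
Step 2: GF = (dR/R) / strain = 0.0214 / 0.00392
GF = 5.5


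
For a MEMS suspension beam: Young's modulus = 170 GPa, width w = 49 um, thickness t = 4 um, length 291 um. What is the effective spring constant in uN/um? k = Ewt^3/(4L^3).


Step 1: Convert E to consistent units (1 GPa = 1000 uN/um^2).
E = 170 GPa = 170000 uN/um^2
Step 2: Compute t^3 = 4^3 = 64
Step 3: Compute L^3 = 291^3 = 24642171
Step 4: k = 170000 * 49 * 64 / (4 * 24642171)
k = 5.4086 uN/um


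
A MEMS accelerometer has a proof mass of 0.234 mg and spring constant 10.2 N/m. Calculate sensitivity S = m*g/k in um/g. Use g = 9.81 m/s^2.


Step 1: Convert mass: m = 0.234 mg = 2.34e-07 kg
Step 2: S = m * g / k = 2.34e-07 * 9.81 / 10.2
Step 3: S = 2.25e-07 m/g
Step 4: Convert to um/g: S = 0.225 um/g


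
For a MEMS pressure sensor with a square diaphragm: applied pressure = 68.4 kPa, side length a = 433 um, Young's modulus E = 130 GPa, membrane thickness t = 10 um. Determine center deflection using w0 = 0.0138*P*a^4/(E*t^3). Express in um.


Step 1: Convert pressure to compatible units (E is in GPa, so P in GPa).
P = 68.4 kPa = 68.4e-6 GPa
Step 2: Compute numerator: 0.0138 * P * a^4.
a^4 = 433^4 = 35152125121
numerator = 0.0138 * 68.4e-6 * 35152125121 = 3.31808e+04
Step 3: Compute denominator: E * t^3 = 130 * 10^3 = 130000
Step 4: w0 = numerator / denominator = 3.31808e+04 / 130000 = 0.2552 um


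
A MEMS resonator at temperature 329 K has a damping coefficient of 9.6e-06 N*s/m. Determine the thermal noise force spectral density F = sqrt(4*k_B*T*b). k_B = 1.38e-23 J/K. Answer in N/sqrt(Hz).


Step 1: Compute 4 * k_B * T * b
= 4 * 1.38e-23 * 329 * 9.6e-06
= 1.7434e-25 N^2/Hz
Step 2: F_noise = sqrt(1.7434e-25)
F_noise = 4.18e-13 N/sqrt(Hz)


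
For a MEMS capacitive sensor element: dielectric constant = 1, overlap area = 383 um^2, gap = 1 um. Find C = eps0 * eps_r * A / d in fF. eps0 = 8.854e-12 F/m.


Step 1: Convert area to m^2: A = 383e-12 m^2
Step 2: Convert gap to m: d = 1e-6 m
Step 3: C = eps0 * eps_r * A / d
C = 8.854e-12 * 1 * 383e-12 / 1e-6
Step 4: Convert to fF (multiply by 1e15).
C = 3.39 fF


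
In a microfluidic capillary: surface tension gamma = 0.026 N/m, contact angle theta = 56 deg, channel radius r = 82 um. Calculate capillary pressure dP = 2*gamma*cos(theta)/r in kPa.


Step 1: cos(56 deg) = 0.5592
Step 2: Convert r to m: r = 82e-6 m
Step 3: dP = 2 * 0.026 * 0.5592 / 82e-6 = 354.6 Pa
Step 4: Convert Pa to kPa (divide by 1000).
dP = 0.35 kPa


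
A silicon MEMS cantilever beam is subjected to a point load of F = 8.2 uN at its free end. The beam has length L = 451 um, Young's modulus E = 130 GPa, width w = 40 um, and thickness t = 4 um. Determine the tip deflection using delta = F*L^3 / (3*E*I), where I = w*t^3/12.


Step 1: Calculate the second moment of area.
I = w * t^3 / 12 = 40 * 4^3 / 12 = 213.3333 um^4
Step 2: Convert E to consistent units (1 GPa = 1000 uN/um^2).
E = 130 GPa = 130000 uN/um^2
Step 3: Calculate tip deflection.
delta = F * L^3 / (3 * E * I)
delta = 8.2 * 451^3 / (3 * 130000 * 213.3333)
delta = 9.0411 um


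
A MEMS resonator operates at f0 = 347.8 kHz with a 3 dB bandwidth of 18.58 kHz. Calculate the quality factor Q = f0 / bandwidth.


Step 1: Q = f0 / bandwidth
Step 2: Q = 347.8 / 18.58
Q = 18.7


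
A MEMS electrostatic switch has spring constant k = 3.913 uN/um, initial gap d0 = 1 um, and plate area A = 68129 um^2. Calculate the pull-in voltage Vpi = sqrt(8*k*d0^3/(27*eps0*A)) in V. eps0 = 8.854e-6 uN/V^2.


Step 1: Compute numerator: 8 * k * d0^3 = 8 * 3.913 * 1^3 = 31.304
Step 2: Compute denominator: 27 * eps0 * A = 27 * 8.854e-6 * 68129 = 16.286782
Step 3: Vpi = sqrt(31.304 / 16.286782)
Vpi = 1.39 V


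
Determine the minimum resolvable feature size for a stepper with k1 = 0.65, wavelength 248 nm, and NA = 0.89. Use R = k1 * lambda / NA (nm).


Step 1: Identify values: k1 = 0.65, lambda = 248 nm, NA = 0.89
Step 2: R = k1 * lambda / NA
R = 0.65 * 248 / 0.89
R = 181.1 nm


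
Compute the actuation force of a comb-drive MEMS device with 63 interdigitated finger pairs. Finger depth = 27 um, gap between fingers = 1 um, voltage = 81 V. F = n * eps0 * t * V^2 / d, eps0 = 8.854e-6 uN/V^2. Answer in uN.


Step 1: Parameters: n=63, eps0=8.854e-6 uN/V^2, t=27 um, V=81 V, d=1 um
Step 2: V^2 = 6561
Step 3: F = 63 * 8.854e-6 * 27 * 6561 / 1
F = 98.813 uN


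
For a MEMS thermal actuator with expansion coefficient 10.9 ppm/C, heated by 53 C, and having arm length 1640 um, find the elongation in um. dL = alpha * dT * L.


Step 1: Convert CTE: alpha = 10.9 ppm/C = 10.9e-6 /C
Step 2: dL = 10.9e-6 * 53 * 1640
dL = 0.9474 um


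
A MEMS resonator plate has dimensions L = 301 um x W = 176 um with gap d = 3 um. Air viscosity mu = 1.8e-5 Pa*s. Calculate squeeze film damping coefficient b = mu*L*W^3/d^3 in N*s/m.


Step 1: Convert to SI.
L = 301e-6 m, W = 176e-6 m, d = 3e-6 m
Step 2: W^3 = (176e-6)^3 = 5.45e-12 m^3
Step 3: d^3 = (3e-6)^3 = 2.70e-17 m^3
Step 4: b = 1.8e-5 * 301e-6 * 5.45e-12 / 2.70e-17
b = 1.09e-03 N*s/m


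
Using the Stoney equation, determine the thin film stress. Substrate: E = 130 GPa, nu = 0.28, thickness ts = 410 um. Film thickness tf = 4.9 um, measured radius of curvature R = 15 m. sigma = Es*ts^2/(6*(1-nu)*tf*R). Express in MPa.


Step 1: Compute numerator: Es * ts^2 = 130 * 410^2 = 21853000 (GPa*um^2)
Step 2: Compute denominator (R in um): 6*(1-nu)*tf*R = 6*0.72*4.9*15e6 = 317520000.0 (um^2)
Step 3: sigma (GPa) = 21853000 / 317520000.0 = 6.8824e-02 GPa
Step 4: Convert to MPa (x1000): sigma = 68.8 MPa


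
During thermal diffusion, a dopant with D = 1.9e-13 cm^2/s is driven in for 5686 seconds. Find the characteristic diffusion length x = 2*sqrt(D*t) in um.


Step 1: Compute D*t = 1.9e-13 * 5686 = 1.08034e-09 cm^2
Step 2: sqrt(D*t) = 3.2869e-05 cm
Step 3: x = 2 * 3.2869e-05 cm = 6.5738e-05 cm
Step 4: Convert to um (1 cm = 1e4 um): x = 0.657 um


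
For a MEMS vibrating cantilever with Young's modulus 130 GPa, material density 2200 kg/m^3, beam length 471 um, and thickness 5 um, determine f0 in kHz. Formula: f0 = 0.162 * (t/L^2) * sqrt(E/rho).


Step 1: Convert units to SI.
t_SI = 5e-6 m, L_SI = 471e-6 m
Step 2: Calculate sqrt(E/rho).
sqrt(130e9 / 2200) = 7687.06 m/s
Step 3: Compute f0.
f0 = 0.162 * 5e-6 / (471e-6)^2 * 7687.06 = 28067.5 Hz = 28.07 kHz


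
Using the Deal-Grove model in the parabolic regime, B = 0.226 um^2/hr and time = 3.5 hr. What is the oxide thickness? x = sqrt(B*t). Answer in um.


Step 1: Compute B*t = 0.226 * 3.5 = 0.791
Step 2: x = sqrt(0.791)
x = 0.889 um


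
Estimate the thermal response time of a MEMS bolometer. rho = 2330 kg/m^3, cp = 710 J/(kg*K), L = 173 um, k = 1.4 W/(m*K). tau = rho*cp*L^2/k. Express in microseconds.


Step 1: Convert L to m: L = 173e-6 m
Step 2: L^2 = (173e-6)^2 = 2.9929e-08 m^2
Step 3: tau = 2330 * 710 * 2.9929e-08 / 1.4 = 3.536538907e-02 s
Step 4: Convert to microseconds (multiply by 1e6).
tau = 35365.389 us


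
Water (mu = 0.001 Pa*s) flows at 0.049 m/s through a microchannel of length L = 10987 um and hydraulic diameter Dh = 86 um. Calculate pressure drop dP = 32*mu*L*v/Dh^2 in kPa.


Step 1: Convert to SI: L = 10987e-6 m, Dh = 86e-6 m
Step 2: dP = 32 * 0.001 * 10987e-6 * 0.049 / (86e-6)^2
Step 3: dP = 2329.32 Pa
Step 4: Convert to kPa: dP = 2.33 kPa


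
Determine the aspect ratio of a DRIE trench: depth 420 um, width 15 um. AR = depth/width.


Step 1: AR = depth / width
Step 2: AR = 420 / 15
AR = 28.0


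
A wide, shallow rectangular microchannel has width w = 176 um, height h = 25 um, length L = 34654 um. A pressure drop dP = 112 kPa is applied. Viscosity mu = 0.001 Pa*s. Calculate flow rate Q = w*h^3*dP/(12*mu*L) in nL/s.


Step 1: Convert all dimensions to SI (meters).
w = 176e-6 m, h = 25e-6 m, L = 34654e-6 m, dP = 112e3 Pa
Step 2: Q = w * h^3 * dP / (12 * mu * L)
Q = 176e-6 * (25e-6)^3 * 112e3 / (12 * 0.001 * 34654e-6) = 7.4065524e-10 m^3/s
Step 3: Convert Q from m^3/s to nL/s (1 m^3 = 1e12 nL, so multiply by 1e12).
Q = 740.655 nL/s


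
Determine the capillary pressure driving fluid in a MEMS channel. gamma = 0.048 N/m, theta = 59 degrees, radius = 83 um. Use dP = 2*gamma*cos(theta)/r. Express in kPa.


Step 1: cos(59 deg) = 0.515
Step 2: Convert r to m: r = 83e-6 m
Step 3: dP = 2 * 0.048 * 0.515 / 83e-6 = 595.7 Pa
Step 4: Convert Pa to kPa (divide by 1000).
dP = 0.6 kPa


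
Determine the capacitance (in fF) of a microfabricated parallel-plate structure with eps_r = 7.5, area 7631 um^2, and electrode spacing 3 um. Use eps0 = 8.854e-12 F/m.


Step 1: Convert area to m^2: A = 7631e-12 m^2
Step 2: Convert gap to m: d = 3e-6 m
Step 3: C = eps0 * eps_r * A / d
C = 8.854e-12 * 7.5 * 7631e-12 / 3e-6
Step 4: Convert to fF (multiply by 1e15).
C = 168.91 fF


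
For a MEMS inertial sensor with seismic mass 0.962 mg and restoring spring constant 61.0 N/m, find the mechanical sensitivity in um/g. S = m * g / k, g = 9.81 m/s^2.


Step 1: Convert mass: m = 0.962 mg = 9.62e-07 kg
Step 2: S = m * g / k = 9.62e-07 * 9.81 / 61.0
Step 3: S = 1.55e-07 m/g
Step 4: Convert to um/g: S = 0.155 um/g


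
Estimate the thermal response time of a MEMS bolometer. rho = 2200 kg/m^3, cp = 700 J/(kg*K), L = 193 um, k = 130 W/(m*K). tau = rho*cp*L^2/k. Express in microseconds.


Step 1: Convert L to m: L = 193e-6 m
Step 2: L^2 = (193e-6)^2 = 3.7249e-08 m^2
Step 3: tau = 2200 * 700 * 3.7249e-08 / 130 = 4.4125738e-04 s
Step 4: Convert to microseconds (multiply by 1e6).
tau = 441.257 us


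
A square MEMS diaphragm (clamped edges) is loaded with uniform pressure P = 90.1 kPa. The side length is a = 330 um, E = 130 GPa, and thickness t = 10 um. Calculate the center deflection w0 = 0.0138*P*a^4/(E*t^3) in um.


Step 1: Convert pressure to compatible units (E is in GPa, so P in GPa).
P = 90.1 kPa = 90.1e-6 GPa
Step 2: Compute numerator: 0.0138 * P * a^4.
a^4 = 330^4 = 11859210000
numerator = 0.0138 * 90.1e-6 * 11859210000 = 1.47455e+04
Step 3: Compute denominator: E * t^3 = 130 * 10^3 = 130000
Step 4: w0 = numerator / denominator = 1.47455e+04 / 130000 = 0.1134 um


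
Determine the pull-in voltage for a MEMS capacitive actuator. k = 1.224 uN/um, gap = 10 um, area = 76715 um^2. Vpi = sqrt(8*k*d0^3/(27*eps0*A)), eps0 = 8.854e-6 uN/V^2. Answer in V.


Step 1: Compute numerator: 8 * k * d0^3 = 8 * 1.224 * 10^3 = 9792.0
Step 2: Compute denominator: 27 * eps0 * A = 27 * 8.854e-6 * 76715 = 18.339334
Step 3: Vpi = sqrt(9792.0 / 18.339334)
Vpi = 23.11 V


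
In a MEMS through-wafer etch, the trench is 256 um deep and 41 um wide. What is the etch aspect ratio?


Step 1: AR = depth / width
Step 2: AR = 256 / 41
AR = 6.2


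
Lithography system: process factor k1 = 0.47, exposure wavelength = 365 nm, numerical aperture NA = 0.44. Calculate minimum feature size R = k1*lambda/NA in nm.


Step 1: Identify values: k1 = 0.47, lambda = 365 nm, NA = 0.44
Step 2: R = k1 * lambda / NA
R = 0.47 * 365 / 0.44
R = 389.9 nm


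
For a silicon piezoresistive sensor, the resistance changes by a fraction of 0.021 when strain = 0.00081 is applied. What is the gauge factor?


Step 1: Identify values.
dR/R = 0.021, strain = 0.00081
Step 2: GF = (dR/R) / strain = 0.021 / 0.00081
GF = 25.9


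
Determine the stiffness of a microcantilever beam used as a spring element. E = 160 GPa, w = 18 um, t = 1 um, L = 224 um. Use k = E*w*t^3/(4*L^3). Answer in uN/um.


Step 1: Convert E to consistent units (1 GPa = 1000 uN/um^2).
E = 160 GPa = 160000 uN/um^2
Step 2: Compute t^3 = 1^3 = 1
Step 3: Compute L^3 = 224^3 = 11239424
Step 4: k = 160000 * 18 * 1 / (4 * 11239424)
k = 0.0641 uN/um


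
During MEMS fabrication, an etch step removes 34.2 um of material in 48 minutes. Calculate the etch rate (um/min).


Step 1: Etch rate = depth / time
Step 2: rate = 34.2 / 48
rate = 0.713 um/min


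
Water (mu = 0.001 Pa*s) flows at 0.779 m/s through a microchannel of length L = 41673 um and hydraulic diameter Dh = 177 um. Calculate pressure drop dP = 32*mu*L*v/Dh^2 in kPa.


Step 1: Convert to SI: L = 41673e-6 m, Dh = 177e-6 m
Step 2: dP = 32 * 0.001 * 41673e-6 * 0.779 / (177e-6)^2
Step 3: dP = 33158.56 Pa
Step 4: Convert to kPa: dP = 33.16 kPa


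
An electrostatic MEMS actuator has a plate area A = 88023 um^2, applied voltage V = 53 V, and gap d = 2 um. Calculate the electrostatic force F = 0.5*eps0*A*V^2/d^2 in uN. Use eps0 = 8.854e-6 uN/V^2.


Step 1: Identify parameters.
eps0 = 8.854e-6 uN/V^2, A = 88023 um^2, V = 53 V, d = 2 um
Step 2: Compute V^2 = 53^2 = 2809
Step 3: Compute d^2 = 2^2 = 4
Step 4: F = 0.5 * 8.854e-6 * 88023 * 2809 / 4
F = 273.651 uN


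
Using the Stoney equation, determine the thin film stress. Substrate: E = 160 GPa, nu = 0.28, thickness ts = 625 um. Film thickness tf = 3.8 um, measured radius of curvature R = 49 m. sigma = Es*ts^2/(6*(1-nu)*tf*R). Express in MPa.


Step 1: Compute numerator: Es * ts^2 = 160 * 625^2 = 62500000 (GPa*um^2)
Step 2: Compute denominator (R in um): 6*(1-nu)*tf*R = 6*0.72*3.8*49e6 = 804384000.0 (um^2)
Step 3: sigma (GPa) = 62500000 / 804384000.0 = 7.7699e-02 GPa
Step 4: Convert to MPa (x1000): sigma = 77.7 MPa


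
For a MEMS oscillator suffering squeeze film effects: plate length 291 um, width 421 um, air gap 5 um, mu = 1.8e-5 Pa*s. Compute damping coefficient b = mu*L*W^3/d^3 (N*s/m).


Step 1: Convert to SI.
L = 291e-6 m, W = 421e-6 m, d = 5e-6 m
Step 2: W^3 = (421e-6)^3 = 7.46e-11 m^3
Step 3: d^3 = (5e-6)^3 = 1.25e-16 m^3
Step 4: b = 1.8e-5 * 291e-6 * 7.46e-11 / 1.25e-16
b = 3.13e-03 N*s/m


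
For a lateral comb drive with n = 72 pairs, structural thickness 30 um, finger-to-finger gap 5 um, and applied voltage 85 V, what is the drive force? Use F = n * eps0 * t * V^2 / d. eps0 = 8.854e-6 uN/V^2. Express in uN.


Step 1: Parameters: n=72, eps0=8.854e-6 uN/V^2, t=30 um, V=85 V, d=5 um
Step 2: V^2 = 7225
Step 3: F = 72 * 8.854e-6 * 30 * 7225 / 5
F = 27.635 uN


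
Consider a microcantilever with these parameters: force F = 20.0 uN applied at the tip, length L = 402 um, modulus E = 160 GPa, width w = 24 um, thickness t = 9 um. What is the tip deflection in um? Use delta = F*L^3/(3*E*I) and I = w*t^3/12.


Step 1: Calculate the second moment of area.
I = w * t^3 / 12 = 24 * 9^3 / 12 = 1458.0 um^4
Step 2: Convert E to consistent units (1 GPa = 1000 uN/um^2).
E = 160 GPa = 160000 uN/um^2
Step 3: Calculate tip deflection.
delta = F * L^3 / (3 * E * I)
delta = 20.0 * 402^3 / (3 * 160000 * 1458.0)
delta = 1.8566 um


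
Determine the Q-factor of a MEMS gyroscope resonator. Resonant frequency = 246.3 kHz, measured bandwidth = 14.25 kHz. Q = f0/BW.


Step 1: Q = f0 / bandwidth
Step 2: Q = 246.3 / 14.25
Q = 17.3


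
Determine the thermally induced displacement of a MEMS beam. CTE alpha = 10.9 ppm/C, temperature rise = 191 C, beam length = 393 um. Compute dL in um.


Step 1: Convert CTE: alpha = 10.9 ppm/C = 10.9e-6 /C
Step 2: dL = 10.9e-6 * 191 * 393
dL = 0.8182 um


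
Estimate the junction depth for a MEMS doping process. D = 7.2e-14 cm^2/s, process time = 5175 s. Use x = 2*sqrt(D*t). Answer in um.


Step 1: Compute D*t = 7.2e-14 * 5175 = 3.726e-10 cm^2
Step 2: sqrt(D*t) = 1.9303e-05 cm
Step 3: x = 2 * 1.9303e-05 cm = 3.8606e-05 cm
Step 4: Convert to um (1 cm = 1e4 um): x = 0.386 um


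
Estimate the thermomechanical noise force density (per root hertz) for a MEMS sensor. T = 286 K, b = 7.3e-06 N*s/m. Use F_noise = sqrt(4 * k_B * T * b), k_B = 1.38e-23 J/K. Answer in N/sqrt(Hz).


Step 1: Compute 4 * k_B * T * b
= 4 * 1.38e-23 * 286 * 7.3e-06
= 1.1525e-25 N^2/Hz
Step 2: F_noise = sqrt(1.1525e-25)
F_noise = 3.39e-13 N/sqrt(Hz)


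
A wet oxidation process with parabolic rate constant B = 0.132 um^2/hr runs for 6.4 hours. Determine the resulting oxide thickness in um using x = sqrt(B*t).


Step 1: Compute B*t = 0.132 * 6.4 = 0.8448
Step 2: x = sqrt(0.8448)
x = 0.919 um


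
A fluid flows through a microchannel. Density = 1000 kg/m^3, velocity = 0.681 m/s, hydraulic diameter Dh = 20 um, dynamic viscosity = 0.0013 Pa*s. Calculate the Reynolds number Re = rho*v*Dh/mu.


Step 1: Convert Dh to meters: Dh = 20e-6 m
Step 2: Re = rho * v * Dh / mu
Re = 1000 * 0.681 * 20e-6 / 0.0013
Re = 10.477


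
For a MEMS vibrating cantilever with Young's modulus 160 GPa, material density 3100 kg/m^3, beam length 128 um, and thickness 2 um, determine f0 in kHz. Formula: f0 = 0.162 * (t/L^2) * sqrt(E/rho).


Step 1: Convert units to SI.
t_SI = 2e-6 m, L_SI = 128e-6 m
Step 2: Calculate sqrt(E/rho).
sqrt(160e9 / 3100) = 7184.21 m/s
Step 3: Compute f0.
f0 = 0.162 * 2e-6 / (128e-6)^2 * 7184.21 = 142070.6 Hz = 142.07 kHz


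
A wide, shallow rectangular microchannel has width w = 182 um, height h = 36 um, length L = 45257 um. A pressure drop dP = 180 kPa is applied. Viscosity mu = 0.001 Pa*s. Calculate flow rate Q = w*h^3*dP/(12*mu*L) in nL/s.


Step 1: Convert all dimensions to SI (meters).
w = 182e-6 m, h = 36e-6 m, L = 45257e-6 m, dP = 180e3 Pa
Step 2: Q = w * h^3 * dP / (12 * mu * L)
Q = 182e-6 * (36e-6)^3 * 180e3 / (12 * 0.001 * 45257e-6) = 2.8143907e-09 m^3/s
Step 3: Convert Q from m^3/s to nL/s (1 m^3 = 1e12 nL, so multiply by 1e12).
Q = 2814.391 nL/s


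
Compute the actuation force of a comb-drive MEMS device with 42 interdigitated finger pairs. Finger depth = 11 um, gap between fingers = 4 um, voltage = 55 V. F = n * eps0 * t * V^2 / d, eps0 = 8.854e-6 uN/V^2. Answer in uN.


Step 1: Parameters: n=42, eps0=8.854e-6 uN/V^2, t=11 um, V=55 V, d=4 um
Step 2: V^2 = 3025
Step 3: F = 42 * 8.854e-6 * 11 * 3025 / 4
F = 3.093 uN


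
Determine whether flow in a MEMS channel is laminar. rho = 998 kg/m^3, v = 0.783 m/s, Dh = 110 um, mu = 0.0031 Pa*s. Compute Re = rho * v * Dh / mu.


Step 1: Convert Dh to meters: Dh = 110e-6 m
Step 2: Re = rho * v * Dh / mu
Re = 998 * 0.783 * 110e-6 / 0.0031
Re = 27.728
Since Re = 27.728 is below ~2300, the flow is laminar.


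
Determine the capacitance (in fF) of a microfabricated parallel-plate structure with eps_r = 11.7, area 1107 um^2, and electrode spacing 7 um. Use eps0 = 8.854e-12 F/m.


Step 1: Convert area to m^2: A = 1107e-12 m^2
Step 2: Convert gap to m: d = 7e-6 m
Step 3: C = eps0 * eps_r * A / d
C = 8.854e-12 * 11.7 * 1107e-12 / 7e-6
Step 4: Convert to fF (multiply by 1e15).
C = 16.38 fF


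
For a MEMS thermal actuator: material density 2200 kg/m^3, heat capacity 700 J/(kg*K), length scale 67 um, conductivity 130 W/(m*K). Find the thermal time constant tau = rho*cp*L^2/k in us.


Step 1: Convert L to m: L = 67e-6 m
Step 2: L^2 = (67e-6)^2 = 4.489e-09 m^2
Step 3: tau = 2200 * 700 * 4.489e-09 / 130 = 5.317738e-05 s
Step 4: Convert to microseconds (multiply by 1e6).
tau = 53.177 us


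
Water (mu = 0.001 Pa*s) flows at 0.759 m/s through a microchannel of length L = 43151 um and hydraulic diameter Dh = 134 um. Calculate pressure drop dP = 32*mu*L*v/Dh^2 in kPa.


Step 1: Convert to SI: L = 43151e-6 m, Dh = 134e-6 m
Step 2: dP = 32 * 0.001 * 43151e-6 * 0.759 / (134e-6)^2
Step 3: dP = 58367.76 Pa
Step 4: Convert to kPa: dP = 58.37 kPa


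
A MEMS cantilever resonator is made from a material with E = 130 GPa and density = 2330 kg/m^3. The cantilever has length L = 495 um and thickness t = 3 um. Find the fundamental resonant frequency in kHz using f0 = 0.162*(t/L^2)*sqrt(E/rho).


Step 1: Convert units to SI.
t_SI = 3e-6 m, L_SI = 495e-6 m
Step 2: Calculate sqrt(E/rho).
sqrt(130e9 / 2330) = 7469.54 m/s
Step 3: Compute f0.
f0 = 0.162 * 3e-6 / (495e-6)^2 * 7469.54 = 14815.6 Hz = 14.82 kHz


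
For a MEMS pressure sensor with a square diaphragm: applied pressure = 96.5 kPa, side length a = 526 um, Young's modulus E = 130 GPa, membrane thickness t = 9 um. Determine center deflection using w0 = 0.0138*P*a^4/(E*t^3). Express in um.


Step 1: Convert pressure to compatible units (E is in GPa, so P in GPa).
P = 96.5 kPa = 96.5e-6 GPa
Step 2: Compute numerator: 0.0138 * P * a^4.
a^4 = 526^4 = 76549608976
numerator = 0.0138 * 96.5e-6 * 76549608976 = 1.019411e+05
Step 3: Compute denominator: E * t^3 = 130 * 9^3 = 94770
Step 4: w0 = numerator / denominator = 1.019411e+05 / 94770 = 1.0757 um


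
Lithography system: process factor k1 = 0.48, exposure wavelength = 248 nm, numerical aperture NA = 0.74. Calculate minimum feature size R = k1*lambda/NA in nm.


Step 1: Identify values: k1 = 0.48, lambda = 248 nm, NA = 0.74
Step 2: R = k1 * lambda / NA
R = 0.48 * 248 / 0.74
R = 160.9 nm


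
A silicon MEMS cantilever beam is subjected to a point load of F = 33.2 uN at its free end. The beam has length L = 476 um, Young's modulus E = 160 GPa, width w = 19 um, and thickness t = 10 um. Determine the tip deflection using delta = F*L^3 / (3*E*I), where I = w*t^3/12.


Step 1: Calculate the second moment of area.
I = w * t^3 / 12 = 19 * 10^3 / 12 = 1583.3333 um^4
Step 2: Convert E to consistent units (1 GPa = 1000 uN/um^2).
E = 160 GPa = 160000 uN/um^2
Step 3: Calculate tip deflection.
delta = F * L^3 / (3 * E * I)
delta = 33.2 * 476^3 / (3 * 160000 * 1583.3333)
delta = 4.7113 um


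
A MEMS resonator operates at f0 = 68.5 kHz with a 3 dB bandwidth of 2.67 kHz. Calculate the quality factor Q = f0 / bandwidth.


Step 1: Q = f0 / bandwidth
Step 2: Q = 68.5 / 2.67
Q = 25.7


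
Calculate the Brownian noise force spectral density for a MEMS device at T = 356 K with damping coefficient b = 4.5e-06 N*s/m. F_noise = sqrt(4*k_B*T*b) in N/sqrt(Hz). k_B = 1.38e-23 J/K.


Step 1: Compute 4 * k_B * T * b
= 4 * 1.38e-23 * 356 * 4.5e-06
= 8.8430e-26 N^2/Hz
Step 2: F_noise = sqrt(8.8430e-26)
F_noise = 2.97e-13 N/sqrt(Hz)


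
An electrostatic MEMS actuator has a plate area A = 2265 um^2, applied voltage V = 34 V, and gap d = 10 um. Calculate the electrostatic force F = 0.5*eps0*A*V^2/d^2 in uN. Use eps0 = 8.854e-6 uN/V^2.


Step 1: Identify parameters.
eps0 = 8.854e-6 uN/V^2, A = 2265 um^2, V = 34 V, d = 10 um
Step 2: Compute V^2 = 34^2 = 1156
Step 3: Compute d^2 = 10^2 = 100
Step 4: F = 0.5 * 8.854e-6 * 2265 * 1156 / 100
F = 0.116 uN


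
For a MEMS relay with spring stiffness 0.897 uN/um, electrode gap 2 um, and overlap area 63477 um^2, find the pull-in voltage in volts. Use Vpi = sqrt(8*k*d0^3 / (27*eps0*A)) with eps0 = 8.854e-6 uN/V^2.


Step 1: Compute numerator: 8 * k * d0^3 = 8 * 0.897 * 2^3 = 57.408
Step 2: Compute denominator: 27 * eps0 * A = 27 * 8.854e-6 * 63477 = 15.174685
Step 3: Vpi = sqrt(57.408 / 15.174685)
Vpi = 1.95 V


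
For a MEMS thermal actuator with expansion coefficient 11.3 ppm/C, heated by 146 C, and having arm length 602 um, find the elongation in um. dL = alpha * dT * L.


Step 1: Convert CTE: alpha = 11.3 ppm/C = 11.3e-6 /C
Step 2: dL = 11.3e-6 * 146 * 602
dL = 0.9932 um


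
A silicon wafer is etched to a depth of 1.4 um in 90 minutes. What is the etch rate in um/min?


Step 1: Etch rate = depth / time
Step 2: rate = 1.4 / 90
rate = 0.016 um/min


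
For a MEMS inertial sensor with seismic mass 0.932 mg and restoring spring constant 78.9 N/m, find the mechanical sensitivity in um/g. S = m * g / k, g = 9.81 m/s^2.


Step 1: Convert mass: m = 0.932 mg = 9.32e-07 kg
Step 2: S = m * g / k = 9.32e-07 * 9.81 / 78.9
Step 3: S = 1.16e-07 m/g
Step 4: Convert to um/g: S = 0.116 um/g


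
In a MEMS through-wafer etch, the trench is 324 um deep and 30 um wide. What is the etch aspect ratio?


Step 1: AR = depth / width
Step 2: AR = 324 / 30
AR = 10.8


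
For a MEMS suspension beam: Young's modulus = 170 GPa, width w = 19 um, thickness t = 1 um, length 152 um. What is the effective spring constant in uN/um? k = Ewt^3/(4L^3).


Step 1: Convert E to consistent units (1 GPa = 1000 uN/um^2).
E = 170 GPa = 170000 uN/um^2
Step 2: Compute t^3 = 1^3 = 1
Step 3: Compute L^3 = 152^3 = 3511808
Step 4: k = 170000 * 19 * 1 / (4 * 3511808)
k = 0.2299 uN/um


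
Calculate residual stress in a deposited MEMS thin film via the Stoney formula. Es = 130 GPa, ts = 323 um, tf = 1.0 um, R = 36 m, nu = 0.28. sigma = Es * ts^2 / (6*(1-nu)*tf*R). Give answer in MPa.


Step 1: Compute numerator: Es * ts^2 = 130 * 323^2 = 13562770 (GPa*um^2)
Step 2: Compute denominator (R in um): 6*(1-nu)*tf*R = 6*0.72*1.0*36e6 = 155520000.0 (um^2)
Step 3: sigma (GPa) = 13562770 / 155520000.0 = 8.7209e-02 GPa
Step 4: Convert to MPa (x1000): sigma = 87.2 MPa


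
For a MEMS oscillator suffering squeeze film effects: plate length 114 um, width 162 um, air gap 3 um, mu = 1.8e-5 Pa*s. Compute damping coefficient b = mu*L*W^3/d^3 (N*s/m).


Step 1: Convert to SI.
L = 114e-6 m, W = 162e-6 m, d = 3e-6 m
Step 2: W^3 = (162e-6)^3 = 4.25e-12 m^3
Step 3: d^3 = (3e-6)^3 = 2.70e-17 m^3
Step 4: b = 1.8e-5 * 114e-6 * 4.25e-12 / 2.70e-17
b = 3.23e-04 N*s/m


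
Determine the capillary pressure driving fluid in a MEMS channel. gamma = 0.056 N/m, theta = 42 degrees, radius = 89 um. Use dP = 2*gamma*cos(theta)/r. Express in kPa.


Step 1: cos(42 deg) = 0.7431
Step 2: Convert r to m: r = 89e-6 m
Step 3: dP = 2 * 0.056 * 0.7431 / 89e-6 = 935.1 Pa
Step 4: Convert Pa to kPa (divide by 1000).
dP = 0.94 kPa


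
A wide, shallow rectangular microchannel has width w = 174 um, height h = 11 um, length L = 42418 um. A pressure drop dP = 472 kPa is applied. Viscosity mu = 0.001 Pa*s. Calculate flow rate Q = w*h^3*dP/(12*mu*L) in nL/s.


Step 1: Convert all dimensions to SI (meters).
w = 174e-6 m, h = 11e-6 m, L = 42418e-6 m, dP = 472e3 Pa
Step 2: Q = w * h^3 * dP / (12 * mu * L)
Q = 174e-6 * (11e-6)^3 * 472e3 / (12 * 0.001 * 42418e-6) = 2.1475232e-10 m^3/s
Step 3: Convert Q from m^3/s to nL/s (1 m^3 = 1e12 nL, so multiply by 1e12).
Q = 214.752 nL/s


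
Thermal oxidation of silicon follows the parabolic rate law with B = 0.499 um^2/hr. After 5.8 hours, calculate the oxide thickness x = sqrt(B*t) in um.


Step 1: Compute B*t = 0.499 * 5.8 = 2.8942
Step 2: x = sqrt(2.8942)
x = 1.701 um


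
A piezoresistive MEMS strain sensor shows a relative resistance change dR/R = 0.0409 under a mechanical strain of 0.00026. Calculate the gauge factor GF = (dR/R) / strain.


Step 1: Identify values.
dR/R = 0.0409, strain = 0.00026
Step 2: GF = (dR/R) / strain = 0.0409 / 0.00026
GF = 157.3


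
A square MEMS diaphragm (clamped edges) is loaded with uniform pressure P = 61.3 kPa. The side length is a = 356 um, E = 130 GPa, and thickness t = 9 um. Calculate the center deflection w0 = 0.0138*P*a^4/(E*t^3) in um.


Step 1: Convert pressure to compatible units (E is in GPa, so P in GPa).
P = 61.3 kPa = 61.3e-6 GPa
Step 2: Compute numerator: 0.0138 * P * a^4.
a^4 = 356^4 = 16062013696
numerator = 0.0138 * 61.3e-6 * 16062013696 = 1.35875e+04
Step 3: Compute denominator: E * t^3 = 130 * 9^3 = 94770
Step 4: w0 = numerator / denominator = 1.35875e+04 / 94770 = 0.1434 um


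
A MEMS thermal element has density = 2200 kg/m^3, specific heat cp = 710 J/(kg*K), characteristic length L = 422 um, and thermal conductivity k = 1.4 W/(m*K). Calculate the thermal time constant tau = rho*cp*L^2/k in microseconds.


Step 1: Convert L to m: L = 422e-6 m
Step 2: L^2 = (422e-6)^2 = 1.78084e-07 m^2
Step 3: tau = 2200 * 710 * 1.78084e-07 / 1.4 = 1.9869086286e-01 s
Step 4: Convert to microseconds (multiply by 1e6).
tau = 198690.863 us


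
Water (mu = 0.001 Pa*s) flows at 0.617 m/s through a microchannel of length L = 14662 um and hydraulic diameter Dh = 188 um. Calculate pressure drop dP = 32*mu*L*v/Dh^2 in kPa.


Step 1: Convert to SI: L = 14662e-6 m, Dh = 188e-6 m
Step 2: dP = 32 * 0.001 * 14662e-6 * 0.617 / (188e-6)^2
Step 3: dP = 8190.54 Pa
Step 4: Convert to kPa: dP = 8.19 kPa


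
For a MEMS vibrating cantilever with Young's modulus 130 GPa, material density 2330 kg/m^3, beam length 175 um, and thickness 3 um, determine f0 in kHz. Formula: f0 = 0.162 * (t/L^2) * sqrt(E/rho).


Step 1: Convert units to SI.
t_SI = 3e-6 m, L_SI = 175e-6 m
Step 2: Calculate sqrt(E/rho).
sqrt(130e9 / 2330) = 7469.54 m/s
Step 3: Compute f0.
f0 = 0.162 * 3e-6 / (175e-6)^2 * 7469.54 = 118537.0 Hz = 118.54 kHz


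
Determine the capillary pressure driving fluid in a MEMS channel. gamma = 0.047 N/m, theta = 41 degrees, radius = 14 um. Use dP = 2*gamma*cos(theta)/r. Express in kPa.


Step 1: cos(41 deg) = 0.7547
Step 2: Convert r to m: r = 14e-6 m
Step 3: dP = 2 * 0.047 * 0.7547 / 14e-6 = 5067.3 Pa
Step 4: Convert Pa to kPa (divide by 1000).
dP = 5.07 kPa


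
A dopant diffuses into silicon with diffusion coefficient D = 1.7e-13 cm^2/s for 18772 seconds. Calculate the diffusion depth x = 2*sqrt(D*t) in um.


Step 1: Compute D*t = 1.7e-13 * 18772 = 3.19124e-09 cm^2
Step 2: sqrt(D*t) = 5.6491e-05 cm
Step 3: x = 2 * 5.6491e-05 cm = 1.12982e-04 cm
Step 4: Convert to um (1 cm = 1e4 um): x = 1.13 um


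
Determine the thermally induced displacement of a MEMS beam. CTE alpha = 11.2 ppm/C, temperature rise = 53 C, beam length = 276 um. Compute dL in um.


Step 1: Convert CTE: alpha = 11.2 ppm/C = 11.2e-6 /C
Step 2: dL = 11.2e-6 * 53 * 276
dL = 0.1638 um


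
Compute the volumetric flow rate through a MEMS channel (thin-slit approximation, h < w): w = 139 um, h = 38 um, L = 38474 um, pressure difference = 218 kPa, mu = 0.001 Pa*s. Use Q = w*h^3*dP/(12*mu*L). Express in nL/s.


Step 1: Convert all dimensions to SI (meters).
w = 139e-6 m, h = 38e-6 m, L = 38474e-6 m, dP = 218e3 Pa
Step 2: Q = w * h^3 * dP / (12 * mu * L)
Q = 139e-6 * (38e-6)^3 * 218e3 / (12 * 0.001 * 38474e-6) = 3.60141772e-09 m^3/s
Step 3: Convert Q from m^3/s to nL/s (1 m^3 = 1e12 nL, so multiply by 1e12).
Q = 3601.418 nL/s


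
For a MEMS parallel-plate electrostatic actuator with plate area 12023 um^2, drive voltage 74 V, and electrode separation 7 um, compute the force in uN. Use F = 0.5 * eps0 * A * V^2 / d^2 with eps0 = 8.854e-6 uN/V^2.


Step 1: Identify parameters.
eps0 = 8.854e-6 uN/V^2, A = 12023 um^2, V = 74 V, d = 7 um
Step 2: Compute V^2 = 74^2 = 5476
Step 3: Compute d^2 = 7^2 = 49
Step 4: F = 0.5 * 8.854e-6 * 12023 * 5476 / 49
F = 5.948 uN


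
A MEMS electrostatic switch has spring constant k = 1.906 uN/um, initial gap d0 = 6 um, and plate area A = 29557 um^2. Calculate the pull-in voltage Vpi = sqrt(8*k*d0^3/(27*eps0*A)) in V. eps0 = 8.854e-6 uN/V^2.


Step 1: Compute numerator: 8 * k * d0^3 = 8 * 1.906 * 6^3 = 3293.568
Step 2: Compute denominator: 27 * eps0 * A = 27 * 8.854e-6 * 29557 = 7.065837
Step 3: Vpi = sqrt(3293.568 / 7.065837)
Vpi = 21.59 V


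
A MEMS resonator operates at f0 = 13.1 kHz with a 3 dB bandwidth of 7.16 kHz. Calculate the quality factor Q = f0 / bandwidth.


Step 1: Q = f0 / bandwidth
Step 2: Q = 13.1 / 7.16
Q = 1.8


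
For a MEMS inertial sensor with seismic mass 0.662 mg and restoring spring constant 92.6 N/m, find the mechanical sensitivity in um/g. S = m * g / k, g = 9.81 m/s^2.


Step 1: Convert mass: m = 0.662 mg = 6.62e-07 kg
Step 2: S = m * g / k = 6.62e-07 * 9.81 / 92.6
Step 3: S = 7.01e-08 m/g
Step 4: Convert to um/g: S = 0.07 um/g


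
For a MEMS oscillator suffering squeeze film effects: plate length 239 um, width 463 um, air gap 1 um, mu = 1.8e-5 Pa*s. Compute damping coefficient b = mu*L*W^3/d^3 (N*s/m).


Step 1: Convert to SI.
L = 239e-6 m, W = 463e-6 m, d = 1e-6 m
Step 2: W^3 = (463e-6)^3 = 9.93e-11 m^3
Step 3: d^3 = (1e-6)^3 = 1.00e-18 m^3
Step 4: b = 1.8e-5 * 239e-6 * 9.93e-11 / 1.00e-18
b = 4.27e-01 N*s/m
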